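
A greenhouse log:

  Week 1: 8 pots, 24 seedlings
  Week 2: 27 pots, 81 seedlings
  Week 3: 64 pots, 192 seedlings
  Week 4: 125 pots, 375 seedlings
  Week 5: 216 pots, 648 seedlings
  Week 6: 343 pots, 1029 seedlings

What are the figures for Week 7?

For the pots, perfect cubes: 2³, 3³, 4³, …: 8, 27, 64, 125, 216, 343 → 512.
Seedlings goes 24, 81, 192, 375, 648, 1029 → 1536 (always 3 × the pots).
Putting it together: 512 pots, 1536 seedlings.

512 pots, 1536 seedlings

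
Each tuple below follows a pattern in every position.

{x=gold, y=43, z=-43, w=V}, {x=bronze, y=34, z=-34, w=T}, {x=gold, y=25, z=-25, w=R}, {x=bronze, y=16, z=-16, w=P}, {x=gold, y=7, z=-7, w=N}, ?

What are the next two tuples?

{x=bronze, y=-2, z=2, w=L}, {x=gold, y=-11, z=11, w=J}

X: alternates gold ↔ bronze, so gold, bronze, gold, bronze, gold → bronze → gold.
Y goes 43, 34, 25, 16, 7 → -2 → -11 (−9 each step).
Z — always the negative of the y: -43, -34, -25, -16, -7 → 2 → 11.
W: letters move back 2 places in the alphabet, so V, T, R, P, N → L → J.
So the next two tuples are {x=bronze, y=-2, z=2, w=L} and {x=gold, y=-11, z=11, w=J}.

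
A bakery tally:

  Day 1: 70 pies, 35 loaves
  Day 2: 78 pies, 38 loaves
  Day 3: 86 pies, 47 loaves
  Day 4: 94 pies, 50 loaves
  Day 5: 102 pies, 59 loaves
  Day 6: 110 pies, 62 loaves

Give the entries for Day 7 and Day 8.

118 pies, 71 loaves; 126 pies, 74 loaves

Pies: +8 each step, so 70, 78, 86, 94, 102, 110 → 118 → 126.
Loaves goes 35, 38, 47, 50, 59, 62 → 71 → 74 (alternating steps +3, +9, +3, +9, …).
So the next two records are 118 pies, 71 loaves and 126 pies, 74 loaves.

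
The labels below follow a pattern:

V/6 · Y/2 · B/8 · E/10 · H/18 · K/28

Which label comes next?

N/46

Letter goes V, Y, B, E, H, K → N (letters move forward 3 places in the alphabet, wrapping Z→A).
Second component: each term is the sum of the two before it, so 6, 2, 8, 10, 18, 28 → 46.
Combining the parts gives N/46.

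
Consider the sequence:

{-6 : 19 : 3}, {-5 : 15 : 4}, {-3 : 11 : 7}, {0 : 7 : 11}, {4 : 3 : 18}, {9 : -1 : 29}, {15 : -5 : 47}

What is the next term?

First value goes -6, -5, -3, 0, 4, 9, 15 → 22 (differences are 1, 2, 3, … (increasing by 1 each time)).
For the second value, −4 each step: 19, 15, 11, 7, 3, -1, -5 → -9.
Third value — each term is the sum of the two before it: 3, 4, 7, 11, 18, 29, 47 → 76.
Putting it together: {22 : -9 : 76}.

{22 : -9 : 76}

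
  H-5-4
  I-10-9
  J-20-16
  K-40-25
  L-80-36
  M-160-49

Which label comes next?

Letter: letters move forward 1 place in the alphabet, so H, I, J, K, L, M → N.
Second component: ×2 each step, so 5, 10, 20, 40, 80, 160 → 320.
For the third component, perfect squares: 2², 3², 4², …: 4, 9, 16, 25, 36, 49 → 64.
So the next label is N-320-64.

N-320-64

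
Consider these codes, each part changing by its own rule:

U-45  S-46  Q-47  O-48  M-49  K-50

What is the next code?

Letter: letters move back 2 places in the alphabet, so U, S, Q, O, M, K → I.
Second component: +1 each step, so 45, 46, 47, 48, 49, 50 → 51.
Putting it together: I-51.

I-51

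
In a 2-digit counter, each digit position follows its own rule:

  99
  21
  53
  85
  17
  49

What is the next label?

First digit: 9, 2, 5, 8, 1, 4 → 7 (+3 each step, mod 10).
Second digit: +2 each step, mod 10; 9, 1, 3, 5, 7, 9 → 1.
Putting it together: 71.

71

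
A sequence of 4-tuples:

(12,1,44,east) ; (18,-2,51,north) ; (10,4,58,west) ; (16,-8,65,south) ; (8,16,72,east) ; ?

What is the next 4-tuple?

(14,-32,79,north)

For the first slot, alternating steps +6, −8, +6, −8, …: 12, 18, 10, 16, 8 → 14.
Second slot: ×(-2) each step; 1, -2, 4, -8, 16 → -32.
Third slot — +7 each step: 44, 51, 58, 65, 72 → 79.
Direction: east, north, west, south, east → north (repeats east → north → west → south).
Putting it together: (14,-32,79,north).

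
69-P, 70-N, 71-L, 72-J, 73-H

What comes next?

74-F

First component goes 69, 70, 71, 72, 73 → 74 (+1 each step).
Letter: P, N, L, J, H → F (letters move back 2 places in the alphabet).
Combining the parts gives 74-F.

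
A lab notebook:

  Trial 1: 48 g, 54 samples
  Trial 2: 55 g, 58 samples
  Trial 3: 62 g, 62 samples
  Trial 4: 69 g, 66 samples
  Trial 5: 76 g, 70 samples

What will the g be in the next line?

G: 48, 55, 62, 69, 76 → 83 (+7 each step).

83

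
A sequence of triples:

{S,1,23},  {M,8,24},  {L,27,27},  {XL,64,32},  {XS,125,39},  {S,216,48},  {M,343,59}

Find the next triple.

For the size, repeats S → M → L → XL → XS: S, M, L, XL, XS, S, M → L.
Second entry: perfect cubes: 1³, 2³, 3³, …; 1, 8, 27, 64, 125, 216, 343 → 512.
For the third entry, differences are 1, 3, 5, … (increasing by 2 each time): 23, 24, 27, 32, 39, 48, 59 → 72.
So the next triple is {L,512,72}.

{L,512,72}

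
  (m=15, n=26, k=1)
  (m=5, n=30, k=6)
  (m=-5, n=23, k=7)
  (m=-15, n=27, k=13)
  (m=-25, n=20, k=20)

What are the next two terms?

M: 15, 5, -5, -15, -25 → -35 → -45 (−10 each step).
N: alternating steps +4, −7, +4, −7, …, so 26, 30, 23, 27, 20 → 24 → 17.
For the k, each term is the sum of the two before it: 1, 6, 7, 13, 20 → 33 → 53.
So the next two terms are (m=-35, n=24, k=33) and (m=-45, n=17, k=53).

(m=-35, n=24, k=33), (m=-45, n=17, k=53)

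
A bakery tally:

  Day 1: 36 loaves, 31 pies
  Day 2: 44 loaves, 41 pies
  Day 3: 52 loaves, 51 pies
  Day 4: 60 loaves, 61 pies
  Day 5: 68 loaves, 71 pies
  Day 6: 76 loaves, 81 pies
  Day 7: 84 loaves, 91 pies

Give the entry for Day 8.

92 loaves, 101 pies

Loaves: 36, 44, 52, 60, 68, 76, 84 → 92 (+8 each step).
Pies — +10 each step: 31, 41, 51, 61, 71, 81, 91 → 101.
So the next row is 92 loaves, 101 pies.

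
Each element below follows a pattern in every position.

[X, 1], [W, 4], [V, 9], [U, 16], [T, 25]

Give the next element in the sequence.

[S, 36]

Letter: X, W, V, U, T → S (letters move back 1 place in the alphabet).
Second slot goes 1, 4, 9, 16, 25 → 36 (perfect squares: 1², 2², 3², …).
So the next element is [S, 36].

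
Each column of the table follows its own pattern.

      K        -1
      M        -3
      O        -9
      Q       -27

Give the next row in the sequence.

Letter goes K, M, O, Q → S (letters move forward 2 places in the alphabet).
Second component: -1, -3, -9, -27 → -81 (×3 each step).
Putting it together: S  -81.

S  -81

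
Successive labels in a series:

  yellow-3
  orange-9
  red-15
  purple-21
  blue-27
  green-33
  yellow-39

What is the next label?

orange-45

Colour goes yellow, orange, red, purple, blue, green, yellow → orange (repeats yellow → orange → red → purple → blue → green).
Second component goes 3, 9, 15, 21, 27, 33, 39 → 45 (+6 each step).
Putting it together: orange-45.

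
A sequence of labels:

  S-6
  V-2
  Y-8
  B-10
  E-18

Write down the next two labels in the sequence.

Letter: letters move forward 3 places in the alphabet, wrapping Z→A; S, V, Y, B, E → H → K.
Second component — each term is the sum of the two before it: 6, 2, 8, 10, 18 → 28 → 46.
So the next two labels are H-28 and K-46.

H-28 then K-46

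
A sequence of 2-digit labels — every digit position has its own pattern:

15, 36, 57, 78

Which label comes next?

For the first digit, +2 each step, mod 10: 1, 3, 5, 7 → 9.
For the second digit, +1 each step, mod 10: 5, 6, 7, 8 → 9.
Putting it together: 99.

99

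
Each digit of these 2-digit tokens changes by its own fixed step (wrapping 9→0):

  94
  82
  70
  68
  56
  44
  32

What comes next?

First digit: 9, 8, 7, 6, 5, 4, 3 → 2 (−1 each step, mod 10).
Second digit: 4, 2, 0, 8, 6, 4, 2 → 0 (−2 each step, mod 10).
Combining the parts gives 20.

20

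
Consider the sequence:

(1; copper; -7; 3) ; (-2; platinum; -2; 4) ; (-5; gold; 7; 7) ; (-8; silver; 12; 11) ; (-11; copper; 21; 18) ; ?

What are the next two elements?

First slot — −3 each step: 1, -2, -5, -8, -11 → -14 → -17.
Metal: repeats copper → platinum → gold → silver, so copper, platinum, gold, silver, copper → platinum → gold.
Third slot goes -7, -2, 7, 12, 21 → 26 → 35 (alternating steps +5, +9, +5, +9, …).
Fourth slot: each term is the sum of the two before it; 3, 4, 7, 11, 18 → 29 → 47.
Putting the parts together: (-14; platinum; 26; 29) and then (-17; gold; 35; 47).

(-14; platinum; 26; 29), (-17; gold; 35; 47)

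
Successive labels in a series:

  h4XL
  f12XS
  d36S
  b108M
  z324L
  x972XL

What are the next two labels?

v2916XS then t8748S

Letter: h, f, d, b, z, x → v → t (letters move back 2 places in the alphabet, wrapping A→Z).
Second component: ×3 each step; 4, 12, 36, 108, 324, 972 → 2916 → 8748.
Size: repeats XL → XS → S → M → L; XL, XS, S, M, L, XL → XS → S.
So the next two labels are v2916XS and t8748S.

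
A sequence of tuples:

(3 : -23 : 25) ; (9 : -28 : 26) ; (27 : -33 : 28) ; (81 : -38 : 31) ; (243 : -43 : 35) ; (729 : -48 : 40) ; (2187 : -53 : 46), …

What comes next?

First value: ×3 each step; 3, 9, 27, 81, 243, 729, 2187 → 6561.
For the second value, −5 each step: -23, -28, -33, -38, -43, -48, -53 → -58.
Third value goes 25, 26, 28, 31, 35, 40, 46 → 53 (differences are 1, 2, 3, … (increasing by 1 each time)).
Combining the parts gives (6561 : -58 : 53).

(6561 : -58 : 53)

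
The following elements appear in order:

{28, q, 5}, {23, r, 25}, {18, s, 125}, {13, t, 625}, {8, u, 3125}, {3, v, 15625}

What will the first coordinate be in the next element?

For the first coordinate, −5 each step: 28, 23, 18, 13, 8, 3 → -2.
Letter: q, r, s, t, u, v → w (letters move forward 1 place in the alphabet).
Third coordinate: 5, 25, 125, 625, 3125, 15625 → 78125 (×5 each step).

-2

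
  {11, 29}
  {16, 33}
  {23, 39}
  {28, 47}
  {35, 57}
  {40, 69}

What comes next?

First coordinate goes 11, 16, 23, 28, 35, 40 → 47 (alternating steps +5, +7, +5, +7, …).
Second coordinate: 29, 33, 39, 47, 57, 69 → 83 (differences are 4, 6, 8, … (increasing by 2 each time)).
So the next point is {47, 83}.

{47, 83}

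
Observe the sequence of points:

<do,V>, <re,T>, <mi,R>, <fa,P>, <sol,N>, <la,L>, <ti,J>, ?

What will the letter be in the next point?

H

Letter — letters move back 2 places in the alphabet: V, T, R, P, N, L, J → H.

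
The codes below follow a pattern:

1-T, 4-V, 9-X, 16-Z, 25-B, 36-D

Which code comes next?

49-F

First component goes 1, 4, 9, 16, 25, 36 → 49 (perfect squares: 1², 2², 3², …).
Letter — letters move forward 2 places in the alphabet, wrapping Z→A: T, V, X, Z, B, D → F.
So the next code is 49-F.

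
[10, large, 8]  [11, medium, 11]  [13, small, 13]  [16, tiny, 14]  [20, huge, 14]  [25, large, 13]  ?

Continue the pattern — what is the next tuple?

[31, medium, 11]

First entry: differences are 1, 2, 3, … (increasing by 1 each time), so 10, 11, 13, 16, 20, 25 → 31.
Size: repeats large → medium → small → tiny → huge; large, medium, small, tiny, huge, large → medium.
For the third entry, differences are 3, 2, 1, … (decreasing by 1 each time): 8, 11, 13, 14, 14, 13 → 11.
So the next tuple is [31, medium, 11].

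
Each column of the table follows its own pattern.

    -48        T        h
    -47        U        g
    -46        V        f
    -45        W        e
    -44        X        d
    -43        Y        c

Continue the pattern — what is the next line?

First component — +1 each step: -48, -47, -46, -45, -44, -43 → -42.
First letter — letters move forward 1 place in the alphabet: T, U, V, W, X, Y → Z.
Second letter — letters move back 1 place in the alphabet: h, g, f, e, d, c → b.
Putting it together: -42  Z  b.

-42  Z  b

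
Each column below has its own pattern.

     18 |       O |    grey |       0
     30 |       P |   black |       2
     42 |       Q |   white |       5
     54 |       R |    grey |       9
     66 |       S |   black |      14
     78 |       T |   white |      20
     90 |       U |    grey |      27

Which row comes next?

First component goes 18, 30, 42, 54, 66, 78, 90 → 102 (+12 each step).
Letter: letters move forward 1 place in the alphabet; O, P, Q, R, S, T, U → V.
Shade — repeats grey → black → white: grey, black, white, grey, black, white, grey → black.
Fourth component: differences are 2, 3, 4, … (increasing by 1 each time); 0, 2, 5, 9, 14, 20, 27 → 35.
So the next row is 102  V  black  35.

102  V  black  35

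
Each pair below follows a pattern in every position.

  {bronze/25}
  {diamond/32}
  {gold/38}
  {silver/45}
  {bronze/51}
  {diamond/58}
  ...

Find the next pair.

Rank: repeats bronze → diamond → gold → silver; bronze, diamond, gold, silver, bronze, diamond → gold.
Second coordinate — alternating steps +7, +6, +7, +6, …: 25, 32, 38, 45, 51, 58 → 64.
Putting it together: {gold/64}.

{gold/64}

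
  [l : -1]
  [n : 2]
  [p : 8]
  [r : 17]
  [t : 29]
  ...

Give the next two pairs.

For the letter, letters move forward 2 places in the alphabet: l, n, p, r, t → v → x.
Second entry — differences are 3, 6, 9, … (increasing by 3 each time): -1, 2, 8, 17, 29 → 44 → 62.
Putting the parts together: [v : 44] and then [x : 62].

[v : 44], [x : 62]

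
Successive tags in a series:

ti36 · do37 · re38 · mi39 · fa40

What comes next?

Note: runs through the solfège scale do→ti, so ti, do, re, mi, fa → sol.
For the second component, +1 each step: 36, 37, 38, 39, 40 → 41.
So the next tag is sol41.

sol41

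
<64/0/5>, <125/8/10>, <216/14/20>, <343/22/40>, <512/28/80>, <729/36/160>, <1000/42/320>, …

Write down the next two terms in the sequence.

First value goes 64, 125, 216, 343, 512, 729, 1000 → 1331 → 1728 (perfect cubes: 4³, 5³, 6³, …).
Second value: alternating steps +8, +6, +8, +6, …, so 0, 8, 14, 22, 28, 36, 42 → 50 → 56.
Third value: ×2 each step, so 5, 10, 20, 40, 80, 160, 320 → 640 → 1280.
So the next two terms are <1331/50/640> and <1728/56/1280>.

<1331/50/640>, <1728/56/1280>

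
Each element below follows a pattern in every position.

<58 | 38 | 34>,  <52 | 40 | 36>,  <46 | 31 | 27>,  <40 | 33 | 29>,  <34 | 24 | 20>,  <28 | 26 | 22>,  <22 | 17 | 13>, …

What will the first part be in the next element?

First part: 58, 52, 46, 40, 34, 28, 22 → 16 (−6 each step).

16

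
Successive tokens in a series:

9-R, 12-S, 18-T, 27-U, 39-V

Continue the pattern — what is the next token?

For the first component, differences are 3, 6, 9, … (increasing by 3 each time): 9, 12, 18, 27, 39 → 54.
Letter: letters move forward 1 place in the alphabet; R, S, T, U, V → W.
Combining the parts gives 54-W.

54-W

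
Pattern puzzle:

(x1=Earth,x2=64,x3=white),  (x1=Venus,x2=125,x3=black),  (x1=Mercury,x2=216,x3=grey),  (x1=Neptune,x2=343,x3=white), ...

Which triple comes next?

(x1=Uranus,x2=512,x3=black)

X1: Earth, Venus, Mercury, Neptune → Uranus (runs backward through the planets Mercury→Neptune).
X2 — perfect cubes: 4³, 5³, 6³, …: 64, 125, 216, 343 → 512.
X3 goes white, black, grey, white → black (repeats white → black → grey).
Putting it together: (x1=Uranus,x2=512,x3=black).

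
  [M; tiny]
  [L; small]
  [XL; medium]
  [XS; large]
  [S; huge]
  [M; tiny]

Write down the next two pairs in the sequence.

[L; small], [XL; medium]

First size — repeats M → L → XL → XS → S: M, L, XL, XS, S, M → L → XL.
Second size: repeats tiny → small → medium → large → huge, so tiny, small, medium, large, huge, tiny → small → medium.
Putting the parts together: [L; small] and then [XL; medium].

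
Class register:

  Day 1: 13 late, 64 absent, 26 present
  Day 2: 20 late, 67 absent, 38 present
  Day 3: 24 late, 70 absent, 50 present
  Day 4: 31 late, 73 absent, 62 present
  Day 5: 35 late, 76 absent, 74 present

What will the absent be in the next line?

79

For the late, alternating steps +7, +4, +7, +4, …: 13, 20, 24, 31, 35 → 42.
Absent — +3 each step: 64, 67, 70, 73, 76 → 79.
Present goes 26, 38, 50, 62, 74 → 86 (+12 each step).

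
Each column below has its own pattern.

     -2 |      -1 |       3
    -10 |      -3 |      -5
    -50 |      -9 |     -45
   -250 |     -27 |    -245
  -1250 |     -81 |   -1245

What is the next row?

First component: ×5 each step; -2, -10, -50, -250, -1250 → -6250.
Second component: -1, -3, -9, -27, -81 → -243 (×3 each step).
Third component: 3, -5, -45, -245, -1245 → -6245 (always 5 more than the first component).
So the next row is -6250  -243  -6245.

-6250  -243  -6245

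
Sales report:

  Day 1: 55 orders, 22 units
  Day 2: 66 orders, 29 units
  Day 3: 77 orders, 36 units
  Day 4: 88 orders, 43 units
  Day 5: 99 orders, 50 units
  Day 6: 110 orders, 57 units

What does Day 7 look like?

For the orders, +11 each step: 55, 66, 77, 88, 99, 110 → 121.
Units: 22, 29, 36, 43, 50, 57 → 64 (+7 each step).
Combining the parts gives 121 orders, 64 units.

121 orders, 64 units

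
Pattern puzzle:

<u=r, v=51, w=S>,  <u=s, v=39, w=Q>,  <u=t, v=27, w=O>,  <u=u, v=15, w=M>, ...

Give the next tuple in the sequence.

<u=v, v=3, w=K>

U — letters move forward 1 place in the alphabet: r, s, t, u → v.
V — −12 each step: 51, 39, 27, 15 → 3.
W: letters move back 2 places in the alphabet; S, Q, O, M → K.
So the next tuple is <u=v, v=3, w=K>.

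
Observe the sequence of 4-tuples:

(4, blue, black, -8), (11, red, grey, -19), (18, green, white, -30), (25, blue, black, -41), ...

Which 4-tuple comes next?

For the first component, +7 each step: 4, 11, 18, 25 → 32.
Colour — repeats blue → red → green: blue, red, green, blue → red.
Shade goes black, grey, white, black → grey (repeats black → grey → white).
Fourth component: −11 each step; -8, -19, -30, -41 → -52.
Putting it together: (32, red, grey, -52).

(32, red, grey, -52)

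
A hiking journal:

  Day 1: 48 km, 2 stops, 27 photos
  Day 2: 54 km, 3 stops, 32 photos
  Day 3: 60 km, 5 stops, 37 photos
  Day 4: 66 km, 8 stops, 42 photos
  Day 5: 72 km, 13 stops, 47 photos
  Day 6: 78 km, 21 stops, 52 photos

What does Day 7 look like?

84 km, 34 stops, 57 photos

Km goes 48, 54, 60, 66, 72, 78 → 84 (+6 each step).
Stops: each term is the sum of the two before it; 2, 3, 5, 8, 13, 21 → 34.
Photos: +5 each step; 27, 32, 37, 42, 47, 52 → 57.
So the next line is 84 km, 34 stops, 57 photos.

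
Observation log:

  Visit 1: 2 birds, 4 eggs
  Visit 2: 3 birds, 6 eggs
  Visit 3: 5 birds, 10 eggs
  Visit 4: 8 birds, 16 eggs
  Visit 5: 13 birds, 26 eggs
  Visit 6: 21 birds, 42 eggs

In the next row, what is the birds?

Birds: 2, 3, 5, 8, 13, 21 → 34 (each term is the sum of the two before it).

34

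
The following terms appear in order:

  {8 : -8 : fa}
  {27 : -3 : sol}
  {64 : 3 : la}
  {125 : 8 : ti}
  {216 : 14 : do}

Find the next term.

{343 : 19 : re}

For the first coordinate, perfect cubes: 2³, 3³, 4³, …: 8, 27, 64, 125, 216 → 343.
Second coordinate: alternating steps +5, +6, +5, +6, …; -8, -3, 3, 8, 14 → 19.
For the note, runs through the solfège scale do→ti: fa, sol, la, ti, do → re.
Putting it together: {343 : 19 : re}.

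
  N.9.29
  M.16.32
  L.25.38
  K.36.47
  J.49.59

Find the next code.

Letter: letters move back 1 place in the alphabet, so N, M, L, K, J → I.
Second component: perfect squares: 3², 4², 5², …; 9, 16, 25, 36, 49 → 64.
Third component: differences are 3, 6, 9, … (increasing by 3 each time), so 29, 32, 38, 47, 59 → 74.
So the next code is I.64.74.

I.64.74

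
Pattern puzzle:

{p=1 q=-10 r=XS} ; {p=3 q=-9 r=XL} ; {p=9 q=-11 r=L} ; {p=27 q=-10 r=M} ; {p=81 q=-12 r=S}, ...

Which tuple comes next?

P: ×3 each step, so 1, 3, 9, 27, 81 → 243.
Q: -10, -9, -11, -10, -12 → -11 (alternating steps +1, −2, +1, −2, …).
R: runs backward through clothing sizes XS→XL; XS, XL, L, M, S → XS.
So the next tuple is {p=243 q=-11 r=XS}.

{p=243 q=-11 r=XS}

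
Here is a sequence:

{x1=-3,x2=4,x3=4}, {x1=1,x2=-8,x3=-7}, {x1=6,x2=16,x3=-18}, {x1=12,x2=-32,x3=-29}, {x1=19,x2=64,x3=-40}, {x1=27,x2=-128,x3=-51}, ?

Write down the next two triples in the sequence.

X1 — differences are 4, 5, 6, … (increasing by 1 each time): -3, 1, 6, 12, 19, 27 → 36 → 46.
X2 — ×(-2) each step: 4, -8, 16, -32, 64, -128 → 256 → -512.
X3: −11 each step, so 4, -7, -18, -29, -40, -51 → -62 → -73.
Putting the parts together: {x1=36,x2=256,x3=-62} and then {x1=46,x2=-512,x3=-73}.

{x1=36,x2=256,x3=-62}, {x1=46,x2=-512,x3=-73}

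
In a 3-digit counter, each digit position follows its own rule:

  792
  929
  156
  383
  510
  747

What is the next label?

974

First digit: 7, 9, 1, 3, 5, 7 → 9 (+2 each step, mod 10).
Second digit: +3 each step, mod 10, so 9, 2, 5, 8, 1, 4 → 7.
For the third digit, −3 each step, mod 10: 2, 9, 6, 3, 0, 7 → 4.
Combining the parts gives 974.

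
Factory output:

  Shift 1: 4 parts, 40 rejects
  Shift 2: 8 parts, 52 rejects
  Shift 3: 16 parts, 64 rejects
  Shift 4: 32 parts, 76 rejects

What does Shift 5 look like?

Parts: ×2 each step, so 4, 8, 16, 32 → 64.
Rejects goes 40, 52, 64, 76 → 88 (+12 each step).
Putting it together: 64 parts, 88 rejects.

64 parts, 88 rejects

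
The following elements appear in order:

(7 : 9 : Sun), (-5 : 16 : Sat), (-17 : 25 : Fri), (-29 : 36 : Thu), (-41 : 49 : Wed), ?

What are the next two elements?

(-53 : 64 : Tue), (-65 : 81 : Mon)

First component goes 7, -5, -17, -29, -41 → -53 → -65 (−12 each step).
Second component: perfect squares: 3², 4², 5², …; 9, 16, 25, 36, 49 → 64 → 81.
Day goes Sun, Sat, Fri, Thu, Wed → Tue → Mon (runs backward through the weekdays Mon→Sun).
So the next two elements are (-53 : 64 : Tue) and (-65 : 81 : Mon).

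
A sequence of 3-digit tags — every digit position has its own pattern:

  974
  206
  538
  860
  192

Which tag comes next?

424

First digit goes 9, 2, 5, 8, 1 → 4 (+3 each step, mod 10).
Second digit: +3 each step, mod 10, so 7, 0, 3, 6, 9 → 2.
Third digit: +2 each step, mod 10, so 4, 6, 8, 0, 2 → 4.
Putting it together: 424.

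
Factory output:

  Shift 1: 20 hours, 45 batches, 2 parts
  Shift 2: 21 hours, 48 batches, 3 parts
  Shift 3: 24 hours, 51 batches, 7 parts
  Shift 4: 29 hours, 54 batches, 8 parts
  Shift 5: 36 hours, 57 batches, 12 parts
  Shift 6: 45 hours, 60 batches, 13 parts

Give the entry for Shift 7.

56 hours, 63 batches, 17 parts

Hours: differences are 1, 3, 5, … (increasing by 2 each time), so 20, 21, 24, 29, 36, 45 → 56.
For the batches, +3 each step: 45, 48, 51, 54, 57, 60 → 63.
Parts: alternating steps +1, +4, +1, +4, …, so 2, 3, 7, 8, 12, 13 → 17.
Combining the parts gives 56 hours, 63 batches, 17 parts.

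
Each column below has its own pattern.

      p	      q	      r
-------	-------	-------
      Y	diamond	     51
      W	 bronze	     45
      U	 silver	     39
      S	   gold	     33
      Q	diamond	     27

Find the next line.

Column p: letters move back 2 places in the alphabet, so Y, W, U, S, Q → O.
Column q: repeats diamond → bronze → silver → gold, so diamond, bronze, silver, gold, diamond → bronze.
Column r: 51, 45, 39, 33, 27 → 21 (−6 each step).
Putting it together: O  bronze  21.

O  bronze  21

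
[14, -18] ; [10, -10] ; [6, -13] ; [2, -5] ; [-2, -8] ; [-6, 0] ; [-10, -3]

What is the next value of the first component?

-14

First component: −4 each step, so 14, 10, 6, 2, -2, -6, -10 → -14.
Second component: alternating steps +8, −3, +8, −3, …; -18, -10, -13, -5, -8, 0, -3 → 5.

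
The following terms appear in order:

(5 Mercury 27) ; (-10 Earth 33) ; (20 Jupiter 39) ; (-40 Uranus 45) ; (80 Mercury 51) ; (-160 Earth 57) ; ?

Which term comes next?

First entry: ×(-2) each step, so 5, -10, 20, -40, 80, -160 → 320.
Planet: Mercury, Earth, Jupiter, Uranus, Mercury, Earth → Jupiter (repeats Mercury → Earth → Jupiter → Uranus).
For the third entry, +6 each step: 27, 33, 39, 45, 51, 57 → 63.
Putting it together: (320 Jupiter 63).

(320 Jupiter 63)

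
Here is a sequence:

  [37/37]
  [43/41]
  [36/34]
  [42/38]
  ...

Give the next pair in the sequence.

For the first entry, alternating steps +6, −7, +6, −7, …: 37, 43, 36, 42 → 35.
For the second entry, alternating steps +4, −7, +4, −7, …: 37, 41, 34, 38 → 31.
Putting it together: [35/31].

[35/31]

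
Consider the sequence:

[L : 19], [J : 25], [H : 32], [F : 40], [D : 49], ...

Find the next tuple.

[B : 59]

Letter goes L, J, H, F, D → B (letters move back 2 places in the alphabet).
Second entry: differences are 6, 7, 8, … (increasing by 1 each time), so 19, 25, 32, 40, 49 → 59.
So the next tuple is [B : 59].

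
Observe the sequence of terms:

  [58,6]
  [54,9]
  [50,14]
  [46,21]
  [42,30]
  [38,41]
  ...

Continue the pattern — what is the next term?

First entry goes 58, 54, 50, 46, 42, 38 → 34 (−4 each step).
For the second entry, differences are 3, 5, 7, … (increasing by 2 each time): 6, 9, 14, 21, 30, 41 → 54.
So the next term is [34,54].

[34,54]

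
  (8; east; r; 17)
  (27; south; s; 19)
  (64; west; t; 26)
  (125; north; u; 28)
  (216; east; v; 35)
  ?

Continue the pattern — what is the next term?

First coordinate: perfect cubes: 2³, 3³, 4³, …, so 8, 27, 64, 125, 216 → 343.
Direction — repeats east → south → west → north: east, south, west, north, east → south.
Letter: letters move forward 1 place in the alphabet; r, s, t, u, v → w.
Fourth coordinate goes 17, 19, 26, 28, 35 → 37 (alternating steps +2, +7, +2, +7, …).
Combining the parts gives (343; south; w; 37).

(343; south; w; 37)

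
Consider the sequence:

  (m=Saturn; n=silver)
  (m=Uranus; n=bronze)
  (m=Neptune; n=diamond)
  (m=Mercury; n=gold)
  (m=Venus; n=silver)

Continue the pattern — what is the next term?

(m=Earth; n=bronze)

M goes Saturn, Uranus, Neptune, Mercury, Venus → Earth (runs through the planets Mercury→Neptune).
N: silver, bronze, diamond, gold, silver → bronze (repeats silver → bronze → diamond → gold).
Putting it together: (m=Earth; n=bronze).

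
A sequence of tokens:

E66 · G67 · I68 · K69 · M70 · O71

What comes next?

Letter goes E, G, I, K, M, O → Q (letters move forward 2 places in the alphabet).
Second component: +1 each step, so 66, 67, 68, 69, 70, 71 → 72.
So the next token is Q72.

Q72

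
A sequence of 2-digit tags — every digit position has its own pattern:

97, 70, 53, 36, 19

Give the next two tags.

92, 75

First digit: −2 each step, mod 10, so 9, 7, 5, 3, 1 → 9 → 7.
Second digit: +3 each step, mod 10, so 7, 0, 3, 6, 9 → 2 → 5.
So the next two tags are 92 and 75.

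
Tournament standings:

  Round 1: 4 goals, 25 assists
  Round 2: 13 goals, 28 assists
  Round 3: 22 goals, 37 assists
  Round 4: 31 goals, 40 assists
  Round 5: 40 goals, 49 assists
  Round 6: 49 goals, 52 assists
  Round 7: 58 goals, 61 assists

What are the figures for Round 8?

67 goals, 64 assists

Goals goes 4, 13, 22, 31, 40, 49, 58 → 67 (+9 each step).
Assists goes 25, 28, 37, 40, 49, 52, 61 → 64 (alternating steps +3, +9, +3, +9, …).
So the next row is 67 goals, 64 assists.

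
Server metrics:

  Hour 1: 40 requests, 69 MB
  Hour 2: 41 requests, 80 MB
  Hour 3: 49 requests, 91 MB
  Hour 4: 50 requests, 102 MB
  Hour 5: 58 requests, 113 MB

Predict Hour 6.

59 requests, 124 MB

Requests goes 40, 41, 49, 50, 58 → 59 (alternating steps +1, +8, +1, +8, …).
MB — +11 each step: 69, 80, 91, 102, 113 → 124.
So the next row is 59 requests, 124 MB.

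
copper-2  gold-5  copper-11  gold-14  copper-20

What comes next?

For the metal, alternates copper ↔ gold: copper, gold, copper, gold, copper → gold.
Second component: alternating steps +3, +6, +3, +6, …, so 2, 5, 11, 14, 20 → 23.
Combining the parts gives gold-23.

gold-23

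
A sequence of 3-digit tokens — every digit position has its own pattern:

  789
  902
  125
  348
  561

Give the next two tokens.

First digit: +2 each step, mod 10; 7, 9, 1, 3, 5 → 7 → 9.
Second digit — +2 each step, mod 10: 8, 0, 2, 4, 6 → 8 → 0.
Third digit: 9, 2, 5, 8, 1 → 4 → 7 (+3 each step, mod 10).
So the next two tokens are 784 and 907.

784, 907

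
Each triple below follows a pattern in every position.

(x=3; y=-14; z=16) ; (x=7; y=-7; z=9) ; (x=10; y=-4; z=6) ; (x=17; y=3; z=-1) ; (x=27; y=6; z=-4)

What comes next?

(x=44; y=13; z=-11)

For the x, each term is the sum of the two before it: 3, 7, 10, 17, 27 → 44.
For the y, alternating steps +7, +3, +7, +3, …: -14, -7, -4, 3, 6 → 13.
Z: together with the y always sums to 2, so 16, 9, 6, -1, -4 → -11.
Putting it together: (x=44; y=13; z=-11).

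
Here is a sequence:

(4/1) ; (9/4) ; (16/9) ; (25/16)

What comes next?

First part: perfect squares: 2², 3², 4², …; 4, 9, 16, 25 → 36.
For the second part, perfect squares: 1², 2², 3², …: 1, 4, 9, 16 → 25.
Putting it together: (36/25).

(36/25)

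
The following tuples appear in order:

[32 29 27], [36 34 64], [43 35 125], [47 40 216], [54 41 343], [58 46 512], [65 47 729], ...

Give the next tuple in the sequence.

First coordinate: 32, 36, 43, 47, 54, 58, 65 → 69 (alternating steps +4, +7, +4, +7, …).
Second coordinate: alternating steps +5, +1, +5, +1, …, so 29, 34, 35, 40, 41, 46, 47 → 52.
Third coordinate: perfect cubes: 3³, 4³, 5³, …; 27, 64, 125, 216, 343, 512, 729 → 1000.
Combining the parts gives [69 52 1000].

[69 52 1000]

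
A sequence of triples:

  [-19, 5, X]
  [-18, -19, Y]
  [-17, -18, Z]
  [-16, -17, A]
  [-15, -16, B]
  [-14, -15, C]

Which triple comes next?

For the first entry, +1 each step: -19, -18, -17, -16, -15, -14 → -13.
For the second entry, always the previous value of the first entry: 5, -19, -18, -17, -16, -15 → -14.
Letter: X, Y, Z, A, B, C → D (letters move forward 1 place in the alphabet, wrapping Z→A).
So the next triple is [-13, -14, D].

[-13, -14, D]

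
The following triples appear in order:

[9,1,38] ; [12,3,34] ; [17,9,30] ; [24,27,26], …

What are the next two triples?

First part: 9, 12, 17, 24 → 33 → 44 (differences are 3, 5, 7, … (increasing by 2 each time)).
For the second part, ×3 each step: 1, 3, 9, 27 → 81 → 243.
Third part: −4 each step; 38, 34, 30, 26 → 22 → 18.
So the next two triples are [33,81,22] and [44,243,18].

[33,81,22], [44,243,18]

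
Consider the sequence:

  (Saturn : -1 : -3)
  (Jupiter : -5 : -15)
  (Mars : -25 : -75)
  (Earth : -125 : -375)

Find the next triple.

(Venus : -625 : -1875)

Planet: runs backward through the planets Mercury→Neptune, so Saturn, Jupiter, Mars, Earth → Venus.
Second slot — ×5 each step: -1, -5, -25, -125 → -625.
Third slot: -3, -15, -75, -375 → -1875 (always 3 × the second slot).
Putting it together: (Venus : -625 : -1875).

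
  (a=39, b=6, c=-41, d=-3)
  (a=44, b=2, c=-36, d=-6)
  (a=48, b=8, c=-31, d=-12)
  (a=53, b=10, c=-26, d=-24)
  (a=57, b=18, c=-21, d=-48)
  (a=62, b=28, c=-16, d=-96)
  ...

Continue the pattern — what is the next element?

A: 39, 44, 48, 53, 57, 62 → 66 (alternating steps +5, +4, +5, +4, …).
B goes 6, 2, 8, 10, 18, 28 → 46 (each term is the sum of the two before it).
C: +5 each step, so -41, -36, -31, -26, -21, -16 → -11.
D: ×2 each step; -3, -6, -12, -24, -48, -96 → -192.
Combining the parts gives (a=66, b=46, c=-11, d=-192).

(a=66, b=46, c=-11, d=-192)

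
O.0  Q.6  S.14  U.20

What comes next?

W.28

Letter — letters move forward 2 places in the alphabet: O, Q, S, U → W.
Second component: 0, 6, 14, 20 → 28 (alternating steps +6, +8, +6, +8, …).
Putting it together: W.28.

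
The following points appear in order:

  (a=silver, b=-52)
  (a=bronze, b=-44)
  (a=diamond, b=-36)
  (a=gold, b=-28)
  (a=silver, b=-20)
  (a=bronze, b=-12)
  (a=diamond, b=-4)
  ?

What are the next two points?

(a=gold, b=4), (a=silver, b=12)

For the a, repeats silver → bronze → diamond → gold: silver, bronze, diamond, gold, silver, bronze, diamond → gold → silver.
B: +8 each step; -52, -44, -36, -28, -20, -12, -4 → 4 → 12.
Putting the parts together: (a=gold, b=4) and then (a=silver, b=12).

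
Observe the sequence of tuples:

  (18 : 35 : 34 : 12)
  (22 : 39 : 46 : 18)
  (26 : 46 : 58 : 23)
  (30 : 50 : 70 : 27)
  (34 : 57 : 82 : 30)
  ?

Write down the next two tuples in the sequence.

First value: +4 each step; 18, 22, 26, 30, 34 → 38 → 42.
Second value: 35, 39, 46, 50, 57 → 61 → 68 (alternating steps +4, +7, +4, +7, …).
Third value: 34, 46, 58, 70, 82 → 94 → 106 (+12 each step).
For the fourth value, differences are 6, 5, 4, … (decreasing by 1 each time): 12, 18, 23, 27, 30 → 32 → 33.
So the next two tuples are (38 : 61 : 94 : 32) and (42 : 68 : 106 : 33).

(38 : 61 : 94 : 32), (42 : 68 : 106 : 33)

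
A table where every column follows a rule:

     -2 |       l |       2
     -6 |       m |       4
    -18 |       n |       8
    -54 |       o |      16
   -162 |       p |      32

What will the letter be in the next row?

Letter — letters move forward 1 place in the alphabet: l, m, n, o, p → q.

q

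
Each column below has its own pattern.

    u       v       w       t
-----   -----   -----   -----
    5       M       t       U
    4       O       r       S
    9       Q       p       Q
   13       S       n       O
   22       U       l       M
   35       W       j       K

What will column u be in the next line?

Column u — each term is the sum of the two before it: 5, 4, 9, 13, 22, 35 → 57.

57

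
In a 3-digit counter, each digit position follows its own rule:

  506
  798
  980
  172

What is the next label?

First digit — +2 each step, mod 10: 5, 7, 9, 1 → 3.
For the second digit, −1 each step, mod 10: 0, 9, 8, 7 → 6.
Third digit goes 6, 8, 0, 2 → 4 (+2 each step, mod 10).
So the next label is 364.

364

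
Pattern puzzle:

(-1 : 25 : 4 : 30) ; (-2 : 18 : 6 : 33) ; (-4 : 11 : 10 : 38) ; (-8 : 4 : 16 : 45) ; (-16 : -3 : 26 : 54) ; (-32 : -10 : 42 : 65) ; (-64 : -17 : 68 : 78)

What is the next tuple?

For the first part, ×2 each step: -1, -2, -4, -8, -16, -32, -64 → -128.
Second part goes 25, 18, 11, 4, -3, -10, -17 → -24 (−7 each step).
For the third part, each term is the sum of the two before it: 4, 6, 10, 16, 26, 42, 68 → 110.
Fourth part: differences are 3, 5, 7, … (increasing by 2 each time), so 30, 33, 38, 45, 54, 65, 78 → 93.
Putting it together: (-128 : -24 : 110 : 93).

(-128 : -24 : 110 : 93)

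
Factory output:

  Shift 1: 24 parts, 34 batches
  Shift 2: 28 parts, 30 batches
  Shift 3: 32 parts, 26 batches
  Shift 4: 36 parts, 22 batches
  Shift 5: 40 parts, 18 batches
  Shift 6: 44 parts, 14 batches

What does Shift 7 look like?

48 parts, 10 batches

Parts: 24, 28, 32, 36, 40, 44 → 48 (+4 each step).
Batches goes 34, 30, 26, 22, 18, 14 → 10 (together with the parts always sums to 58).
Combining the parts gives 48 parts, 10 batches.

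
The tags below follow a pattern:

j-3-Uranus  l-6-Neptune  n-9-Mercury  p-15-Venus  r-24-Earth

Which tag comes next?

Letter — letters move forward 2 places in the alphabet: j, l, n, p, r → t.
Second component: each term is the sum of the two before it, so 3, 6, 9, 15, 24 → 39.
Planet goes Uranus, Neptune, Mercury, Venus, Earth → Mars (runs through the planets Mercury→Neptune).
So the next tag is t-39-Mars.

t-39-Mars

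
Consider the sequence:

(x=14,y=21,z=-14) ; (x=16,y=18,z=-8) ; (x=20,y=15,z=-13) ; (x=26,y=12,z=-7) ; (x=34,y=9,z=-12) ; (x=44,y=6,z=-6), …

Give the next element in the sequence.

(x=56,y=3,z=-11)

X: differences are 2, 4, 6, … (increasing by 2 each time), so 14, 16, 20, 26, 34, 44 → 56.
Y: −3 each step, so 21, 18, 15, 12, 9, 6 → 3.
Z — alternating steps +6, −5, +6, −5, …: -14, -8, -13, -7, -12, -6 → -11.
Putting it together: (x=56,y=3,z=-11).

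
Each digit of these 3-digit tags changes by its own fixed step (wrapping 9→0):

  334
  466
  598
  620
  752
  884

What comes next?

916

First digit: 3, 4, 5, 6, 7, 8 → 9 (+1 each step, mod 10).
Second digit: +3 each step, mod 10, so 3, 6, 9, 2, 5, 8 → 1.
Third digit: 4, 6, 8, 0, 2, 4 → 6 (+2 each step, mod 10).
Putting it together: 916.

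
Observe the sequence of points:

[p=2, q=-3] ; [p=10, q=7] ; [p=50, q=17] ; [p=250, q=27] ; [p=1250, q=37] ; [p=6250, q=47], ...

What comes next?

P: 2, 10, 50, 250, 1250, 6250 → 31250 (×5 each step).
Q: -3, 7, 17, 27, 37, 47 → 57 (+10 each step).
Combining the parts gives [p=31250, q=57].

[p=31250, q=57]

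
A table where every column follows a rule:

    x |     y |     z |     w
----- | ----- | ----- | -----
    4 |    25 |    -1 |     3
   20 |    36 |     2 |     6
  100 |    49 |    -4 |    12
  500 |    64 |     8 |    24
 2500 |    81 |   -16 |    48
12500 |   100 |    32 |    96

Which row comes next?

62500  121  -64  192

For the column x, ×5 each step: 4, 20, 100, 500, 2500, 12500 → 62500.
Column y goes 25, 36, 49, 64, 81, 100 → 121 (perfect squares: 5², 6², 7², …).
Column z: ×(-2) each step; -1, 2, -4, 8, -16, 32 → -64.
Column w — ×2 each step: 3, 6, 12, 24, 48, 96 → 192.
Combining the parts gives 62500  121  -64  192.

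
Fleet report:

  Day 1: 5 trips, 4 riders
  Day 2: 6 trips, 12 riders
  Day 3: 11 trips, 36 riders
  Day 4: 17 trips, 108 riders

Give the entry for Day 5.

Trips goes 5, 6, 11, 17 → 28 (each term is the sum of the two before it).
Riders: ×3 each step, so 4, 12, 36, 108 → 324.
So the next line is 28 trips, 324 riders.

28 trips, 324 riders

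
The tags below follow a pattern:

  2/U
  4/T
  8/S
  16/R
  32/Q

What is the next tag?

64/P

First component goes 2, 4, 8, 16, 32 → 64 (×2 each step).
Letter: letters move back 1 place in the alphabet; U, T, S, R, Q → P.
So the next tag is 64/P.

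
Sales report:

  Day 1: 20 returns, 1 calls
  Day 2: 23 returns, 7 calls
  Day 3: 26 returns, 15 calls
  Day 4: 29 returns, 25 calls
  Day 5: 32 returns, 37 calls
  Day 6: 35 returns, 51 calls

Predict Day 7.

Returns: +3 each step; 20, 23, 26, 29, 32, 35 → 38.
Calls goes 1, 7, 15, 25, 37, 51 → 67 (differences are 6, 8, 10, … (increasing by 2 each time)).
So the next row is 38 returns, 67 calls.

38 returns, 67 calls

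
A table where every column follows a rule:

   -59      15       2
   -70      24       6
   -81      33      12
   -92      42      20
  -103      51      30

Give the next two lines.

-114  60  42; -125  69  56

First component — −11 each step: -59, -70, -81, -92, -103 → -114 → -125.
Second component: +9 each step, so 15, 24, 33, 42, 51 → 60 → 69.
For the third component, differences are 4, 6, 8, … (increasing by 2 each time): 2, 6, 12, 20, 30 → 42 → 56.
So the next two lines are -114  60  42 and -125  69  56.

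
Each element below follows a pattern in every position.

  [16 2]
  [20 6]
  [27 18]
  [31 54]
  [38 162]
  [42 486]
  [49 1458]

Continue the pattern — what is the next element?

First slot goes 16, 20, 27, 31, 38, 42, 49 → 53 (alternating steps +4, +7, +4, +7, …).
Second slot goes 2, 6, 18, 54, 162, 486, 1458 → 4374 (×3 each step).
Combining the parts gives [53 4374].

[53 4374]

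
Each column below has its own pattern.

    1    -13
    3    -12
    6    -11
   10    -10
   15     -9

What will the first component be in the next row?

First component: differences are 2, 3, 4, … (increasing by 1 each time), so 1, 3, 6, 10, 15 → 21.

21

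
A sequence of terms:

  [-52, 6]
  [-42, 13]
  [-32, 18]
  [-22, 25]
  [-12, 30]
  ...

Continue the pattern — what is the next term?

First value goes -52, -42, -32, -22, -12 → -2 (+10 each step).
Second value: alternating steps +7, +5, +7, +5, …; 6, 13, 18, 25, 30 → 37.
Combining the parts gives [-2, 37].

[-2, 37]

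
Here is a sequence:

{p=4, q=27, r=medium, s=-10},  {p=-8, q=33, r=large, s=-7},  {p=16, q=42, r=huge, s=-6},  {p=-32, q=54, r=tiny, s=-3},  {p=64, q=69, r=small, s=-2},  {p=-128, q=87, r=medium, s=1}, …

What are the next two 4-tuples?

{p=256, q=108, r=large, s=2}, {p=-512, q=132, r=huge, s=5}

P: ×(-2) each step, so 4, -8, 16, -32, 64, -128 → 256 → -512.
Q: differences are 6, 9, 12, … (increasing by 3 each time); 27, 33, 42, 54, 69, 87 → 108 → 132.
R — repeats medium → large → huge → tiny → small: medium, large, huge, tiny, small, medium → large → huge.
S — alternating steps +3, +1, +3, +1, …: -10, -7, -6, -3, -2, 1 → 2 → 5.
Putting the parts together: {p=256, q=108, r=large, s=2} and then {p=-512, q=132, r=huge, s=5}.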